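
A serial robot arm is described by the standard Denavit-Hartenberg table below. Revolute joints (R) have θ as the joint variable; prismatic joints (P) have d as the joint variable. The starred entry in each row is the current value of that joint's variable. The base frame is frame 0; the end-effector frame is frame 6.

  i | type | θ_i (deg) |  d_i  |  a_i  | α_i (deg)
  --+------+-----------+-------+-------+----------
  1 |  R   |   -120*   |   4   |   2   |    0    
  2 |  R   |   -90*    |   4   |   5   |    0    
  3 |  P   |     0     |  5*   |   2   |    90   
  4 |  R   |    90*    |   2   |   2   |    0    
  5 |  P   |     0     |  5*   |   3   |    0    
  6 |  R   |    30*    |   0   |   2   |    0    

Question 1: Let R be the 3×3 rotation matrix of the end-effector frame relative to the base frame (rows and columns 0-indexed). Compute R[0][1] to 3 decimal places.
End-effector y-axis (col 1 of R) = (0.7500,-0.4330,-0.5000)
R[0][1] = 0.7500

0.750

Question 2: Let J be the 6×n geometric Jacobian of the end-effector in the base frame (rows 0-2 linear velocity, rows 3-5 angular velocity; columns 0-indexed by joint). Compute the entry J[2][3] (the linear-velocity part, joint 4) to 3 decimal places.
axis z_3 = (0.5000,0.8660,0.0000); lever o_n−o_3 = (4.3660,5.5622,6.7321)
cross product → J_v[:, 3] = (5.8301,-3.3660,-1.0000)
J_ω[:, 3] = z_3
entry J[2][3] = -1.0000

-1.000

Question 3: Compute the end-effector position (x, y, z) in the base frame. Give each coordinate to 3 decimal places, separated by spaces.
-2.696 7.330 19.732

after link 1: o_1 = (-1.0000, -1.7321, 4.0000)
after link 2: o_2 = (-5.3301, 0.7679, 8.0000)
after link 3: o_3 = (-7.0622, 1.7679, 13.0000)
after link 4: o_4 = (-6.0622, 3.5000, 15.0000)
after link 5: o_5 = (-3.5622, 7.8301, 18.0000)
after link 6: o_6 = (-2.6962, 7.3301, 19.7321)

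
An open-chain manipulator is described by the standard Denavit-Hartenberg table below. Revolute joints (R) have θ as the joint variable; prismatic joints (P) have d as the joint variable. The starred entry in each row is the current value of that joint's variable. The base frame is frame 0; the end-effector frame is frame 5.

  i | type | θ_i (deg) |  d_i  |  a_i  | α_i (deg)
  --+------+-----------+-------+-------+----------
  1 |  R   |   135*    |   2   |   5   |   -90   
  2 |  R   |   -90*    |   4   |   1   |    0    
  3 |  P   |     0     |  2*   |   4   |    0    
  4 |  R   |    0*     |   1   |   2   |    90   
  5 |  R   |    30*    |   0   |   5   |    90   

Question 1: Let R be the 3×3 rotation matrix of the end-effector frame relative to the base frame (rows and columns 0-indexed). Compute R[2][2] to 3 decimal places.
End-effector z-axis (col 2 of R) = (0.6124,0.6124,0.5000)
R[2][2] = 0.5000

0.500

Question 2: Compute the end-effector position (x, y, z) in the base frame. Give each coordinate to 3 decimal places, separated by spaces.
after link 1: o_1 = (-3.5355, 3.5355, 2.0000)
after link 2: o_2 = (-6.3640, 0.7071, 3.0000)
after link 3: o_3 = (-7.7782, -0.7071, 7.0000)
after link 4: o_4 = (-8.4853, -1.4142, 9.0000)
after link 5: o_5 = (-10.2530, -3.1820, 13.3301)

-10.253 -3.182 13.330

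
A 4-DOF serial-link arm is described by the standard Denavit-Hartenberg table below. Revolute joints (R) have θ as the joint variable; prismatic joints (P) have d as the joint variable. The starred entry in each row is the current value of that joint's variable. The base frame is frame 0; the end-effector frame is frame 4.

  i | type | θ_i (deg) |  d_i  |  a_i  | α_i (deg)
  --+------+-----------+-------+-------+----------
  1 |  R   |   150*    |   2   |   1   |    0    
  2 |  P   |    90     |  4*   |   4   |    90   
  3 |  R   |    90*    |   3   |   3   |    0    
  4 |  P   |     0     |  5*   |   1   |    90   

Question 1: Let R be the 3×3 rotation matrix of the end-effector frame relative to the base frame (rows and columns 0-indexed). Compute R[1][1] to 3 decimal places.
End-effector y-axis (col 1 of R) = (-0.8660,0.5000,0.0000)
R[1][1] = 0.5000

0.500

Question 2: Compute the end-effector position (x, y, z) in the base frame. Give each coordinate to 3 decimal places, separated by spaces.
-9.794 1.036 10.000

after link 1: o_1 = (-0.8660, 0.5000, 2.0000)
after link 2: o_2 = (-2.8660, -2.9641, 6.0000)
after link 3: o_3 = (-5.4641, -1.4641, 9.0000)
after link 4: o_4 = (-9.7942, 1.0359, 10.0000)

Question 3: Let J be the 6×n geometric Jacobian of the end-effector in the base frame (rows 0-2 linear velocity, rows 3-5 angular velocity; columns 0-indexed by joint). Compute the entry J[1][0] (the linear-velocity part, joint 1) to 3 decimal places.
-9.794

axis z_0 = ẑ; lever o_n−o_0 = (-9.7942,1.0359,10.0000)
cross product → J_v[:, 0] = (-1.0359,-9.7942,0.0000)
J_ω[:, 0] = z_0
entry J[1][0] = -9.7942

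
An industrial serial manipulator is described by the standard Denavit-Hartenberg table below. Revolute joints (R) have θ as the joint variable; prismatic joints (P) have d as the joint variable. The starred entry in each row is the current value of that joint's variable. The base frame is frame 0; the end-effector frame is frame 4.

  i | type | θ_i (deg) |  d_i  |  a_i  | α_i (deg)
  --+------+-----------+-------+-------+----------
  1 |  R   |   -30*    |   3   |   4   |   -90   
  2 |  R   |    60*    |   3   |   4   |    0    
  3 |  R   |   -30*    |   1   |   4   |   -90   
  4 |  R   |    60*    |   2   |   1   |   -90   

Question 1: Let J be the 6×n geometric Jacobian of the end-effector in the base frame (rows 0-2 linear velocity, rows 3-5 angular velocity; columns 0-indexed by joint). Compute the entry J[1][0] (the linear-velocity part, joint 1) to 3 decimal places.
9.272

axis z_0 = ẑ; lever o_n−o_0 = (9.2721,-1.7345,-4.4462)
cross product → J_v[:, 0] = (1.7345,9.2721,-0.0000)
J_ω[:, 0] = z_0
entry J[1][0] = 9.2721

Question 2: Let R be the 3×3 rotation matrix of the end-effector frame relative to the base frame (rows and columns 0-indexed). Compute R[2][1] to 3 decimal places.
0.866

End-effector y-axis (col 1 of R) = (0.4330,-0.2500,0.8660)
R[2][1] = 0.8660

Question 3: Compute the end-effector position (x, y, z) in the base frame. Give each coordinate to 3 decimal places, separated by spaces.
9.272 -1.734 -4.446

after link 1: o_1 = (3.4641, -2.0000, 3.0000)
after link 2: o_2 = (6.6962, -0.4019, -0.4641)
after link 3: o_3 = (10.1962, -1.2679, -2.4641)
after link 4: o_4 = (9.2721, -1.7345, -4.4462)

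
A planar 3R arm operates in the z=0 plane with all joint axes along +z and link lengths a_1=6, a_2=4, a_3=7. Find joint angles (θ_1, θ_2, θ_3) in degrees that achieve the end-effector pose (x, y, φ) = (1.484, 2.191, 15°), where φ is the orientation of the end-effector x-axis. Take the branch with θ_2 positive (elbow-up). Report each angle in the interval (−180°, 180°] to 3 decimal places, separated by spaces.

wrist centre = target − a_3·(cos φ, sin φ) = (-5.2775, 0.3793)
cos θ_2 = (27.9956−6²−4²)/(2·6·4) = -0.5001; θ_2 = 120.0060° (elbow-up)
β = atan2(0.3793,-5.2775) = 175.8895°; ψ = atan2(3.4639,3.9996) = 40.8943°
θ_1 = β − ψ = 134.9952°
θ_3 = φ − θ_1 − θ_2 = 119.9988° (wrapped to (-180°,180°])

134.995 120.006 119.999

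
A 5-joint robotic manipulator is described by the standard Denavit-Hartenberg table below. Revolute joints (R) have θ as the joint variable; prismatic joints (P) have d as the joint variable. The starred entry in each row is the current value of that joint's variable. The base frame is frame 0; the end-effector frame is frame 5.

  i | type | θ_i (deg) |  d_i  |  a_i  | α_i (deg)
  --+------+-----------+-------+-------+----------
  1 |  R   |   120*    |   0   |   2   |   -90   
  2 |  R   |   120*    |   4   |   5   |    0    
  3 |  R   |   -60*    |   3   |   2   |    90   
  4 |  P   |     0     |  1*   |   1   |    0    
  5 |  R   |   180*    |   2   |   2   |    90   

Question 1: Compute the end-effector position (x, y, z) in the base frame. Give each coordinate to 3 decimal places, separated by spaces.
-7.361 -1.250 -3.696

after link 1: o_1 = (-1.0000, 1.7321, 0.0000)
after link 2: o_2 = (-3.2141, -2.4330, -4.3301)
after link 3: o_3 = (-6.3122, -3.0670, -6.0622)
after link 4: o_4 = (-6.9952, -1.8840, -6.4282)
after link 5: o_5 = (-7.3612, -1.2500, -3.6962)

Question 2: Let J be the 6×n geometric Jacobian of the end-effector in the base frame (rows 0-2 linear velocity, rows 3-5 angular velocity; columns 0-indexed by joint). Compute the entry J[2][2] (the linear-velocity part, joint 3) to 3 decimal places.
axis z_2 = (-0.8660,-0.5000,0.0000); lever o_n−o_2 = (-4.1471,1.1830,0.6340)
cross product → J_v[:, 2] = (-0.3170,0.5490,-3.0981)
J_ω[:, 2] = z_2
entry J[2][2] = -3.0981

-3.098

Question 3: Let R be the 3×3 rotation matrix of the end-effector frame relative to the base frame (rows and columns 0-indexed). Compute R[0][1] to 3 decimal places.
-0.433

End-effector y-axis (col 1 of R) = (-0.4330,0.7500,0.5000)
R[0][1] = -0.4330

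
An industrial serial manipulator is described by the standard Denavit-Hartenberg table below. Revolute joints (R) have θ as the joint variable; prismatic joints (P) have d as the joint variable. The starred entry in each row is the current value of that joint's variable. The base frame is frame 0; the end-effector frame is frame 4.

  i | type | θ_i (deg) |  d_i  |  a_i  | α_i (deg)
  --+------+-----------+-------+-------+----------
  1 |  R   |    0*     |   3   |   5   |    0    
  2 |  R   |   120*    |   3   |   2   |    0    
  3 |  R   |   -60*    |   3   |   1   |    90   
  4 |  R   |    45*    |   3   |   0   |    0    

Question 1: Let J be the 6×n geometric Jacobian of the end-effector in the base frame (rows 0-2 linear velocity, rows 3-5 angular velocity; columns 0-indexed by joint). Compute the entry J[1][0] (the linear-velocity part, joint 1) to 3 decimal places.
7.098

axis z_0 = ẑ; lever o_n−o_0 = (7.0981,1.0981,9.0000)
cross product → J_v[:, 0] = (-1.0981,7.0981,0.0000)
J_ω[:, 0] = z_0
entry J[1][0] = 7.0981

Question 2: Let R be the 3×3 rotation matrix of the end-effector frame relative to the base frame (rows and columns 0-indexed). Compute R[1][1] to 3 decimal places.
End-effector y-axis (col 1 of R) = (-0.3536,-0.6124,0.7071)
R[1][1] = -0.6124

-0.612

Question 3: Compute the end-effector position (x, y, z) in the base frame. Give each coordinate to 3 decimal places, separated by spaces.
after link 1: o_1 = (5.0000, 0.0000, 3.0000)
after link 2: o_2 = (4.0000, 1.7321, 6.0000)
after link 3: o_3 = (4.5000, 2.5981, 9.0000)
after link 4: o_4 = (7.0981, 1.0981, 9.0000)

7.098 1.098 9.000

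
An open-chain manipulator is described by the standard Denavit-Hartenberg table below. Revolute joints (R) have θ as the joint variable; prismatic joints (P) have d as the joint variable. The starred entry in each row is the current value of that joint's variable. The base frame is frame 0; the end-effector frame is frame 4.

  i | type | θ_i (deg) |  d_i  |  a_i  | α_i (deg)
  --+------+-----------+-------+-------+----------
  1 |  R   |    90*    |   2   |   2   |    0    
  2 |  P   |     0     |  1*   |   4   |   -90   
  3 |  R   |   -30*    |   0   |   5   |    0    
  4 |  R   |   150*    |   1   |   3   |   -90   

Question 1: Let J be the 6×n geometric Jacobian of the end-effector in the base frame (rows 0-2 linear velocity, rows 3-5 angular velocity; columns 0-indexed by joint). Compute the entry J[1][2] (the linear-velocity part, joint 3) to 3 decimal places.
axis z_2 = (-1.0000,0.0000,0.0000); lever o_n−o_2 = (-1.0000,2.8301,-0.0981)
cross product → J_v[:, 2] = (-0.0000,-0.0981,-2.8301)
J_ω[:, 2] = z_2
entry J[1][2] = -0.0981

-0.098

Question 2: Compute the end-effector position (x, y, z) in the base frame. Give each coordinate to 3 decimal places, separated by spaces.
-1.000 8.830 2.902

after link 1: o_1 = (0.0000, 2.0000, 2.0000)
after link 2: o_2 = (0.0000, 6.0000, 3.0000)
after link 3: o_3 = (0.0000, 10.3301, 5.5000)
after link 4: o_4 = (-1.0000, 8.8301, 2.9019)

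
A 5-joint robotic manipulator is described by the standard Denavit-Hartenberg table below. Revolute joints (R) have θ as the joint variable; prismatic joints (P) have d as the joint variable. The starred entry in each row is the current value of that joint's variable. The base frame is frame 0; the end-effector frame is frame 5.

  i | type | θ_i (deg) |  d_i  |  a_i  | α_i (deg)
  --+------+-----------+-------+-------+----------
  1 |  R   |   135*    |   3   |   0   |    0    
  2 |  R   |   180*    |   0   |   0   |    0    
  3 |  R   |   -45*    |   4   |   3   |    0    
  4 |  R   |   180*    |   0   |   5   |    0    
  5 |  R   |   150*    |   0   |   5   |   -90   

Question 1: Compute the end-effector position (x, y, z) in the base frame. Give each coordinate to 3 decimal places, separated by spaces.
after link 1: o_1 = (0.0000, 0.0000, 3.0000)
after link 2: o_2 = (0.0000, 0.0000, 3.0000)
after link 3: o_3 = (-0.0000, -3.0000, 7.0000)
after link 4: o_4 = (0.0000, 2.0000, 7.0000)
after link 5: o_5 = (-2.5000, -2.3301, 7.0000)

-2.500 -2.330 7.000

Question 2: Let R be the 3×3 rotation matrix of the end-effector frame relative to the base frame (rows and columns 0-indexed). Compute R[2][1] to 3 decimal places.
End-effector y-axis (col 1 of R) = (0.0000,-0.0000,-1.0000)
R[2][1] = -1.0000

-1.000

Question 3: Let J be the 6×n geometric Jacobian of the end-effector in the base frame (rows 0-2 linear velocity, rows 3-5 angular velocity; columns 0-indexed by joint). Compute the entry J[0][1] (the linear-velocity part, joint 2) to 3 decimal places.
axis z_1 = (0.0000,0.0000,1.0000); lever o_n−o_1 = (-2.5000,-2.3301,4.0000)
cross product → J_v[:, 1] = (2.3301,-2.5000,0.0000)
J_ω[:, 1] = z_1
entry J[0][1] = 2.3301

2.330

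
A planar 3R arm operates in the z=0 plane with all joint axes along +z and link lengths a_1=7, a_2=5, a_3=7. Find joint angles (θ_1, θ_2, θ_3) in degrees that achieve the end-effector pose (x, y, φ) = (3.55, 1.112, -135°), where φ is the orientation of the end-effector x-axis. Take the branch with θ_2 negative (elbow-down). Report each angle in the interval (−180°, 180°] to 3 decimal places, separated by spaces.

60.002 -60.009 -134.993

wrist centre = target − a_3·(cos φ, sin φ) = (8.4997, 6.0617)
cos θ_2 = (108.9905−7²−5²)/(2·7·5) = 0.4999; θ_2 = -60.0090° (elbow-down)
β = atan2(6.0617,8.4997) = 35.4952°; ψ = atan2(-4.3305,9.4993) = -24.5071°
θ_1 = β − ψ = 60.0024°
θ_3 = φ − θ_1 − θ_2 = -134.9934° (wrapped to (-180°,180°])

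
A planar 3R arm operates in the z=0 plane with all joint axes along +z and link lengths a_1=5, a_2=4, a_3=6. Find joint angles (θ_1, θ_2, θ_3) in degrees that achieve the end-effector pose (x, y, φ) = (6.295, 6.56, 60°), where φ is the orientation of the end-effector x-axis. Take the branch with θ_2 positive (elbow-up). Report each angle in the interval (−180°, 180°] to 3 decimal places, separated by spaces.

-29.998 134.997 -44.999

wrist centre = target − a_3·(cos φ, sin φ) = (3.2950, 1.3638)
cos θ_2 = (12.7171−5²−4²)/(2·5·4) = -0.7071; θ_2 = 134.9972° (elbow-up)
β = atan2(1.3638,3.2950) = 22.4854°; ψ = atan2(2.8286,2.1717) = 52.4837°
θ_1 = β − ψ = -29.9984°
θ_3 = φ − θ_1 − θ_2 = -44.9988° (wrapped to (-180°,180°])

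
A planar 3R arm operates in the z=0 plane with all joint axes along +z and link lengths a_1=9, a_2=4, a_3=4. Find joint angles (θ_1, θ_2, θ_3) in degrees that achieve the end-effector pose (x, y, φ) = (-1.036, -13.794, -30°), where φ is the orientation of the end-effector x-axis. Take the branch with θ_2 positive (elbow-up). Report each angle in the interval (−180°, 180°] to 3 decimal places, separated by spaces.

-120.003 30.007 59.996

wrist centre = target − a_3·(cos φ, sin φ) = (-4.5001, -11.7940)
cos θ_2 = (159.3494−9²−4²)/(2·9·4) = 0.8660; θ_2 = 30.0071° (elbow-up)
β = atan2(-11.7940,-4.5001) = -110.8848°; ψ = atan2(2.0004,12.4639) = 9.1181°
θ_1 = β − ψ = -120.0029°
θ_3 = φ − θ_1 − θ_2 = 59.9958° (wrapped to (-180°,180°])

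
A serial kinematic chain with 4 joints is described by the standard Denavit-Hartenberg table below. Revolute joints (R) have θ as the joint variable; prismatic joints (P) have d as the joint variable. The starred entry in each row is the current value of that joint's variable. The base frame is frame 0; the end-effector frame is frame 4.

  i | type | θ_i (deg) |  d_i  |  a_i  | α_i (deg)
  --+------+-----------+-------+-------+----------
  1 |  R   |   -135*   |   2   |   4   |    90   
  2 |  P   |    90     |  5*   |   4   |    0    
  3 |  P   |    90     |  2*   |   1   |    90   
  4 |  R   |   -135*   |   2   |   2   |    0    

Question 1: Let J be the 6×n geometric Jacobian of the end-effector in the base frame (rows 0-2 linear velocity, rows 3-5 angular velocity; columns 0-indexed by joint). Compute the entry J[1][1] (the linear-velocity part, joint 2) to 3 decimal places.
0.707

prismatic axis z_1 = (-0.7071,0.7071,0.0000)
J_v[:, 1] = z_1; J_ω[:, 1] = (0,0,0)
entry J[1][1] = 0.7071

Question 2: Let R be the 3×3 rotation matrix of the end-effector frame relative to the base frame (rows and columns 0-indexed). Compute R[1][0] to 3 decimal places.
-1.000

End-effector x-axis (col 0 of R) = (0.0000,-1.0000,-0.0000)
R[1][0] = -1.0000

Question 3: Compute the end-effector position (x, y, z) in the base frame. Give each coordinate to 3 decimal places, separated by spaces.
-7.071 0.828 8.000

after link 1: o_1 = (-2.8284, -2.8284, 2.0000)
after link 2: o_2 = (-6.3640, 0.7071, 6.0000)
after link 3: o_3 = (-7.0711, 2.8284, 6.0000)
after link 4: o_4 = (-7.0711, 0.8284, 8.0000)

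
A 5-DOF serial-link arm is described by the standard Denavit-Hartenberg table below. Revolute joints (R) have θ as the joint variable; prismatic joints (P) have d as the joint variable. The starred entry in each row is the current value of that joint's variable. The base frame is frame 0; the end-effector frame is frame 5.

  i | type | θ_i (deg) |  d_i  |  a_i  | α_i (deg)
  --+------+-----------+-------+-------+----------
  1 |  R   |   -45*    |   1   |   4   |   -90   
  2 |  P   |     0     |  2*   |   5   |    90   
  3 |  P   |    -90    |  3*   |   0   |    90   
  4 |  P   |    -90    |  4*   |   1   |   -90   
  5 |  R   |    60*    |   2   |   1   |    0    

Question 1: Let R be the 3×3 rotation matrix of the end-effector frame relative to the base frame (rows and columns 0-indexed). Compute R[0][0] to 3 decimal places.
0.612

End-effector x-axis (col 0 of R) = (0.6124,-0.6124,-0.5000)
R[0][0] = 0.6124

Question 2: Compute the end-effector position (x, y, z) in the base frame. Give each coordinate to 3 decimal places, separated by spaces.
after link 1: o_1 = (2.8284, -2.8284, 1.0000)
after link 2: o_2 = (7.7782, -4.9497, 1.0000)
after link 3: o_3 = (7.7782, -4.9497, 4.0000)
after link 4: o_4 = (4.9497, -2.1213, 3.0000)
after link 5: o_5 = (4.1479, -4.1479, 2.5000)

4.148 -4.148 2.500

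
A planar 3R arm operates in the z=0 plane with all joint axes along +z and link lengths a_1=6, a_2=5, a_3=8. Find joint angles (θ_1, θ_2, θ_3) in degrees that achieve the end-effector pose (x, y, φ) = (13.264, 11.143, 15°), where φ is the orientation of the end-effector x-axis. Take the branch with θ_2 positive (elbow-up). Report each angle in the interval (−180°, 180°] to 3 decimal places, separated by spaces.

wrist centre = target − a_3·(cos φ, sin φ) = (5.5366, 9.0724)
cos θ_2 = (112.9632−6²−5²)/(2·6·5) = 0.8661; θ_2 = 29.9969° (elbow-up)
β = atan2(9.0724,5.5366) = 58.6058°; ψ = atan2(2.4998,10.3303) = 13.6032°
θ_1 = β − ψ = 45.0026°
θ_3 = φ − θ_1 − θ_2 = -59.9994° (wrapped to (-180°,180°])

45.003 29.997 -59.999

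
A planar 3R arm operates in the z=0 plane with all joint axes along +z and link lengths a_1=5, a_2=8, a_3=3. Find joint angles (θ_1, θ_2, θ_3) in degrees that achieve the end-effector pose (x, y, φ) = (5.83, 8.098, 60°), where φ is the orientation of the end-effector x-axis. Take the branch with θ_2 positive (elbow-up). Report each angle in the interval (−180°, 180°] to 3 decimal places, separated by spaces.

-30.001 120.002 -30.001

wrist centre = target − a_3·(cos φ, sin φ) = (4.3300, 5.4999)
cos θ_2 = (48.9981−5²−8²)/(2·5·8) = -0.5000; θ_2 = 120.0016° (elbow-up)
β = atan2(5.4999,4.3300) = 51.7872°; ψ = atan2(6.9281,0.9998) = 81.7882°
θ_1 = β − ψ = -30.0010°
θ_3 = φ − θ_1 − θ_2 = -30.0006° (wrapped to (-180°,180°])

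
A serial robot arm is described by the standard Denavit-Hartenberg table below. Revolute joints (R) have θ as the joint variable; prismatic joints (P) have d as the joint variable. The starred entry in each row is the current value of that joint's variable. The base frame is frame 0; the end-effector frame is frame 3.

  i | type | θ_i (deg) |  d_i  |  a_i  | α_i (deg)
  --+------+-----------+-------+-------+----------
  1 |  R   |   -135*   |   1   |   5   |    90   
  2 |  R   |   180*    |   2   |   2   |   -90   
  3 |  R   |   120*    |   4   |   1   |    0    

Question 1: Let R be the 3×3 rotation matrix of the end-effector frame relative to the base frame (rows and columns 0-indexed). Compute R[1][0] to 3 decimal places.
End-effector x-axis (col 0 of R) = (0.2588,-0.9659,-0.0000)
R[1][0] = -0.9659

-0.966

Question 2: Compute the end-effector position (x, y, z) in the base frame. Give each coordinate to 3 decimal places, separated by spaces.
after link 1: o_1 = (-3.5355, -3.5355, 1.0000)
after link 2: o_2 = (-3.5355, -0.7071, 1.0000)
after link 3: o_3 = (-3.2767, -1.6730, -3.0000)

-3.277 -1.673 -3.000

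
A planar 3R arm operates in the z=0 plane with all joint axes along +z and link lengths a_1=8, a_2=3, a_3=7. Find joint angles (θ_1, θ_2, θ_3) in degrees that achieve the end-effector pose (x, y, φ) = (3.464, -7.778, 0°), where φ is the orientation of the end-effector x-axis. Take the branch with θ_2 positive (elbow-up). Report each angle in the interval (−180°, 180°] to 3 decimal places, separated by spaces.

wrist centre = target − a_3·(cos φ, sin φ) = (-3.5360, -7.7780)
cos θ_2 = (73.0006−8²−3²)/(2·8·3) = 0.0000; θ_2 = 89.9993° (elbow-up)
β = atan2(-7.7780,-3.5360) = -114.4473°; ψ = atan2(3.0000,8.0000) = 20.5560°
θ_1 = β − ψ = -135.0032°
θ_3 = φ − θ_1 − θ_2 = 45.0039° (wrapped to (-180°,180°])

-135.003 89.999 45.004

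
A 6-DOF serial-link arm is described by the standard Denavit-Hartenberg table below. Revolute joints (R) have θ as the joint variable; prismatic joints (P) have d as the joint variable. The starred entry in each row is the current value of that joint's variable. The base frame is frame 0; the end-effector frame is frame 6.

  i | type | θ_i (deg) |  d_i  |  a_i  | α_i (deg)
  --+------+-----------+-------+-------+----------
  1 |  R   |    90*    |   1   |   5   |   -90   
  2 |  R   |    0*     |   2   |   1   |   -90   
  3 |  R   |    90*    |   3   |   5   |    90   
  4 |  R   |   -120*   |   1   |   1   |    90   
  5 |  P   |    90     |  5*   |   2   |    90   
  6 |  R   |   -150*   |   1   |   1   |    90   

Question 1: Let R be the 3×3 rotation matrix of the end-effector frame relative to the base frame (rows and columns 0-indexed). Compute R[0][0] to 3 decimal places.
0.433

End-effector x-axis (col 0 of R) = (0.4330,-0.8660,0.2500)
R[0][0] = 0.4330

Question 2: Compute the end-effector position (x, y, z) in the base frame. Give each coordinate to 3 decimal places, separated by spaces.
-1.897 8.134 -2.518

after link 1: o_1 = (0.0000, 5.0000, 1.0000)
after link 2: o_2 = (-2.0000, 6.0000, 1.0000)
after link 3: o_3 = (3.0000, 6.0000, -2.0000)
after link 4: o_4 = (2.5000, 7.0000, -1.1340)
after link 5: o_5 = (-1.8301, 9.0000, -3.6340)
after link 6: o_6 = (-1.8971, 8.1340, -2.5179)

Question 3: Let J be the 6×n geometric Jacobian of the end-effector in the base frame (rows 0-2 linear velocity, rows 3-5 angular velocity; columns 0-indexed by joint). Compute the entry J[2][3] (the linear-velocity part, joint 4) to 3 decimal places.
axis z_3 = (-0.0000,1.0000,-0.0000); lever o_n−o_3 = (-4.8971,2.1340,-0.5179)
cross product → J_v[:, 3] = (-0.5179,0.0000,4.8971)
J_ω[:, 3] = z_3
entry J[2][3] = 4.8971

4.897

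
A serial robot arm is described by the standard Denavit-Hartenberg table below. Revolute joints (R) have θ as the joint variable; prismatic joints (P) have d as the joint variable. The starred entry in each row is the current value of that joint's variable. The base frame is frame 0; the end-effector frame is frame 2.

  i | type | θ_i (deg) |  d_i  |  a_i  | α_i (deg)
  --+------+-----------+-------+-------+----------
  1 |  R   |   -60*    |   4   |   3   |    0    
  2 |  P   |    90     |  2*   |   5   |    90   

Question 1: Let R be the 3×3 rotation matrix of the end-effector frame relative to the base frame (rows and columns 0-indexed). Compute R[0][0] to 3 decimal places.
End-effector x-axis (col 0 of R) = (0.8660,0.5000,0.0000)
R[0][0] = 0.8660

0.866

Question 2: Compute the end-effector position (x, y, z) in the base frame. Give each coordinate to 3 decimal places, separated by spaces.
5.830 -0.098 6.000

after link 1: o_1 = (1.5000, -2.5981, 4.0000)
after link 2: o_2 = (5.8301, -0.0981, 6.0000)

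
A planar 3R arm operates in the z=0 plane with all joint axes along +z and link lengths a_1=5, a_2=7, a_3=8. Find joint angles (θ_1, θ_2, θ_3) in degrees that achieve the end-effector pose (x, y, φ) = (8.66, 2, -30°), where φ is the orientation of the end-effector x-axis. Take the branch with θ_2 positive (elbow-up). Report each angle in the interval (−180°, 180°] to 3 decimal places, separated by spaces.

-2.203 120.001 -147.798

wrist centre = target − a_3·(cos φ, sin φ) = (1.7318, 6.0000)
cos θ_2 = (38.9991−5²−7²)/(2·5·7) = -0.5000; θ_2 = 120.0008° (elbow-up)
β = atan2(6.0000,1.7318) = 73.9001°; ψ = atan2(6.0621,1.4999) = 76.1028°
θ_1 = β − ψ = -2.2027°
θ_3 = φ − θ_1 − θ_2 = -147.7982° (wrapped to (-180°,180°])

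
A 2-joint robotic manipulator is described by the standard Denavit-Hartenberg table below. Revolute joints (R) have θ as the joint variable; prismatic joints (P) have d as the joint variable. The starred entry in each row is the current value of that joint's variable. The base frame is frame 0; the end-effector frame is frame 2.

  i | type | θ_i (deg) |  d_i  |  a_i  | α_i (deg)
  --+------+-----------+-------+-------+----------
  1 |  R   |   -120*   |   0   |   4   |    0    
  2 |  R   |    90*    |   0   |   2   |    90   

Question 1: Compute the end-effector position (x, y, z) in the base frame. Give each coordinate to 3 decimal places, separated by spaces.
after link 1: o_1 = (-2.0000, -3.4641, 0.0000)
after link 2: o_2 = (-0.2679, -4.4641, 0.0000)

-0.268 -4.464 0.000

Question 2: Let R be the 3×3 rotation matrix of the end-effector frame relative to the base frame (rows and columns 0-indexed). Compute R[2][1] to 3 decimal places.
1.000

End-effector y-axis (col 1 of R) = (0.0000,0.0000,1.0000)
R[2][1] = 1.0000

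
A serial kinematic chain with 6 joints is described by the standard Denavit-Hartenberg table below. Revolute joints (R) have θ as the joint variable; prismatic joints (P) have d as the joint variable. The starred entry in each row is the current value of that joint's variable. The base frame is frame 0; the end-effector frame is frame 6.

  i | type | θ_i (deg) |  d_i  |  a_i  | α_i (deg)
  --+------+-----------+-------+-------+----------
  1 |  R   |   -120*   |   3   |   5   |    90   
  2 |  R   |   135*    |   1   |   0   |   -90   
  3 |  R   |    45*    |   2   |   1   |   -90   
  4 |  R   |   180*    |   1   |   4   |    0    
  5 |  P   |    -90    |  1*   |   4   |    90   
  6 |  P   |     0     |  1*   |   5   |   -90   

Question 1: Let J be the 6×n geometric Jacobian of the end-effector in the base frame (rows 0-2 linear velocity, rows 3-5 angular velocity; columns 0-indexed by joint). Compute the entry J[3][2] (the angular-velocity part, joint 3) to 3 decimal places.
0.354

axis z_2 = (0.3536,0.6124,-0.7071); lever o_n−o_2 = (-3.4749,-6.0187,2.9497)
cross product → J_v[:, 2] = (-2.4495,1.4142,-0.0000)
J_ω[:, 2] = z_2
entry J[3][2] = 0.3536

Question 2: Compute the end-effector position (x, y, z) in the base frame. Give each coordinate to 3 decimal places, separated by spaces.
-6.841 -9.849 5.950

after link 1: o_1 = (-2.5000, -4.3301, 3.0000)
after link 2: o_2 = (-3.3660, -3.8301, 3.0000)
after link 3: o_3 = (-1.7965, -2.5259, 2.0858)
after link 4: o_4 = (-4.8837, -3.6303, -0.4142)
after link 5: o_5 = (-5.9355, -6.8664, 1.9142)
after link 6: o_6 = (-6.8409, -9.8488, 5.9497)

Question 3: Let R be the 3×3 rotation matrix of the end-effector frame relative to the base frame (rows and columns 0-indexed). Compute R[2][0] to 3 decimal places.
End-effector x-axis (col 0 of R) = (-0.3536,-0.6124,0.7071)
R[2][0] = 0.7071

0.707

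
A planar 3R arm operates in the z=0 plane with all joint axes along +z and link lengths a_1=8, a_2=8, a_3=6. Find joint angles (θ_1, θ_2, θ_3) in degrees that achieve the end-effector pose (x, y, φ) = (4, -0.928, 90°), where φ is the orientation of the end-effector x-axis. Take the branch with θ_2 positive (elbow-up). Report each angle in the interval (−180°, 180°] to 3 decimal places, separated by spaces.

wrist centre = target − a_3·(cos φ, sin φ) = (4.0000, -6.9280)
cos θ_2 = (63.9972−8²−8²)/(2·8·8) = -0.5000; θ_2 = 120.0015° (elbow-up)
β = atan2(-6.9280,4.0000) = -59.9993°; ψ = atan2(6.9281,3.9998) = 60.0007°
θ_1 = β − ψ = -120.0000°
θ_3 = φ − θ_1 − θ_2 = 89.9985° (wrapped to (-180°,180°])

-120.000 120.001 89.999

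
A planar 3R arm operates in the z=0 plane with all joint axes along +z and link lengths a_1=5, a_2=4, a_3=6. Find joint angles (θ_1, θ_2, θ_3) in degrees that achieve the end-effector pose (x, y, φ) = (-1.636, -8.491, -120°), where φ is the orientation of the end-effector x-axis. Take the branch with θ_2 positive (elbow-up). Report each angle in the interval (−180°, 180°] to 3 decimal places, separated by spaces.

wrist centre = target − a_3·(cos φ, sin φ) = (1.3640, -3.2948)
cos θ_2 = (12.7165−5²−4²)/(2·5·4) = -0.7071; θ_2 = 134.9984° (elbow-up)
β = atan2(-3.2948,1.3640) = -67.5114°; ψ = atan2(2.8285,2.1717) = 52.4839°
θ_1 = β − ψ = -119.9953°
θ_3 = φ − θ_1 − θ_2 = -135.0031° (wrapped to (-180°,180°])

-119.995 134.998 -135.003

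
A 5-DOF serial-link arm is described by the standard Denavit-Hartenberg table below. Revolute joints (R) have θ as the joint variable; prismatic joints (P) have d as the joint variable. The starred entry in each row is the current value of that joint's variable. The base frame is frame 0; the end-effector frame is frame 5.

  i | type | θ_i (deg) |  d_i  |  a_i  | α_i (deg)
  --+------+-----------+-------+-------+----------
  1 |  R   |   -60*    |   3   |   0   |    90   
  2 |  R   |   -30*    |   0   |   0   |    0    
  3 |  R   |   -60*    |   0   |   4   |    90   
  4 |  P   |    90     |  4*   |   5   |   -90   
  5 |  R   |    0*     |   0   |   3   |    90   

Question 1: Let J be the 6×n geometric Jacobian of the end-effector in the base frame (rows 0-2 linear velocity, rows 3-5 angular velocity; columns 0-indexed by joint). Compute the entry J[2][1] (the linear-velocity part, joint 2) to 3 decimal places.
-4.000

axis z_1 = (-0.8660,-0.5000,0.0000); lever o_n−o_1 = (-8.9282,-0.5359,-4.0000)
cross product → J_v[:, 1] = (2.0000,-3.4641,-4.0000)
J_ω[:, 1] = z_1
entry J[2][1] = -4.0000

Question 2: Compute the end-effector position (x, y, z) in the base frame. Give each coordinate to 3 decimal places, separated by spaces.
-8.928 -0.536 -1.000

after link 1: o_1 = (0.0000, 0.0000, 3.0000)
after link 2: o_2 = (0.0000, 0.0000, 3.0000)
after link 3: o_3 = (0.0000, -0.0000, -1.0000)
after link 4: o_4 = (-6.3301, 0.9641, -1.0000)
after link 5: o_5 = (-8.9282, -0.5359, -1.0000)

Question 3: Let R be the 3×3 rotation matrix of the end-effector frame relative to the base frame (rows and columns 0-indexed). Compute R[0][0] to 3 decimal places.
End-effector x-axis (col 0 of R) = (-0.8660,-0.5000,0.0000)
R[0][0] = -0.8660

-0.866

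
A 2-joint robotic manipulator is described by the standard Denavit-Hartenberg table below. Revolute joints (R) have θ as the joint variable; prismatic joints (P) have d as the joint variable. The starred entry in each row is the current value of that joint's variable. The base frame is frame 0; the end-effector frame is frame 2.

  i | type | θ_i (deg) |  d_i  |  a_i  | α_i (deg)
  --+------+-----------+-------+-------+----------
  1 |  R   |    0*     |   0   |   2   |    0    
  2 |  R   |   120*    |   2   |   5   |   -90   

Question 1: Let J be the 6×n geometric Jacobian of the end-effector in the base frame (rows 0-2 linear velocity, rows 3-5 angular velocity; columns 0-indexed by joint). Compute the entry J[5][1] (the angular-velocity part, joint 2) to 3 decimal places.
1.000

axis z_1 = (0.0000,0.0000,1.0000); lever o_n−o_1 = (-2.5000,4.3301,2.0000)
cross product → J_v[:, 1] = (-4.3301,-2.5000,0.0000)
J_ω[:, 1] = z_1
entry J[5][1] = 1.0000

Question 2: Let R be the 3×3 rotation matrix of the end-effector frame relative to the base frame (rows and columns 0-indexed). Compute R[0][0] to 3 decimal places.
End-effector x-axis (col 0 of R) = (-0.5000,0.8660,0.0000)
R[0][0] = -0.5000

-0.500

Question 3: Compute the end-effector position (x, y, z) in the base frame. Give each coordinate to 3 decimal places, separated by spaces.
-0.500 4.330 2.000

after link 1: o_1 = (2.0000, 0.0000, 0.0000)
after link 2: o_2 = (-0.5000, 4.3301, 2.0000)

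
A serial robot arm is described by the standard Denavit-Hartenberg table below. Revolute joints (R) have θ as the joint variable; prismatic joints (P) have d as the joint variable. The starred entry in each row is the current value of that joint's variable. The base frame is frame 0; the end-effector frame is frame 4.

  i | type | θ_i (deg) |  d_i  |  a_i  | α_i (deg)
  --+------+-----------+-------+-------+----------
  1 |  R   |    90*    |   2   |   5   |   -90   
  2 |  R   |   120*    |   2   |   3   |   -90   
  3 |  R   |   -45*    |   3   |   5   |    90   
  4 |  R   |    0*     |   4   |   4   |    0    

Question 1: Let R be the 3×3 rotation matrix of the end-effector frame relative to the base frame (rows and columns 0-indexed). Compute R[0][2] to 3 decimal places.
-0.707

End-effector z-axis (col 2 of R) = (-0.7071,0.3536,0.6124)
R[0][2] = -0.7071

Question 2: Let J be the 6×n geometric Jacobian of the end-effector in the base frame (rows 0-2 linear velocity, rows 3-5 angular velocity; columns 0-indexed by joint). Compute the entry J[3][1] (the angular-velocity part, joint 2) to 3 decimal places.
axis z_1 = (-1.0000,0.0000,0.0000); lever o_n−o_1 = (-11.1924,-5.8658,-4.1599)
cross product → J_v[:, 1] = (0.0000,-4.1599,5.8658)
J_ω[:, 1] = z_1
entry J[3][1] = -1.0000

-1.000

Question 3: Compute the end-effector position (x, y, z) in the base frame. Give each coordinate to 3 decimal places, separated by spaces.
after link 1: o_1 = (0.0000, 5.0000, 2.0000)
after link 2: o_2 = (-2.0000, 3.5000, -0.5981)
after link 3: o_3 = (-5.5355, -0.8658, -2.1599)
after link 4: o_4 = (-11.1924, -0.8658, -2.1599)

-11.192 -0.866 -2.160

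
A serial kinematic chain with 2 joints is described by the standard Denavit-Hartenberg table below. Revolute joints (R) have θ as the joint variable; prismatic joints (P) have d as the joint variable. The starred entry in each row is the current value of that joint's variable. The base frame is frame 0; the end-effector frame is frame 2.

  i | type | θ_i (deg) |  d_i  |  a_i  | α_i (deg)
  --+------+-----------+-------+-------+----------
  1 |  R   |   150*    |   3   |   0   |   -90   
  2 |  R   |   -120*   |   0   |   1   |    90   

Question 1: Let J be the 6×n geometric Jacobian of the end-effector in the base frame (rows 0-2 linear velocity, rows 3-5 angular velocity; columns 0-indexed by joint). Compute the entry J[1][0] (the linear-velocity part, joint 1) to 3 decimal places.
axis z_0 = ẑ; lever o_n−o_0 = (0.4330,-0.2500,3.8660)
cross product → J_v[:, 0] = (0.2500,0.4330,-0.0000)
J_ω[:, 0] = z_0
entry J[1][0] = 0.4330

0.433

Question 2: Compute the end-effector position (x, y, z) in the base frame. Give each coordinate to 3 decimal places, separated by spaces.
after link 1: o_1 = (0.0000, 0.0000, 3.0000)
after link 2: o_2 = (0.4330, -0.2500, 3.8660)

0.433 -0.250 3.866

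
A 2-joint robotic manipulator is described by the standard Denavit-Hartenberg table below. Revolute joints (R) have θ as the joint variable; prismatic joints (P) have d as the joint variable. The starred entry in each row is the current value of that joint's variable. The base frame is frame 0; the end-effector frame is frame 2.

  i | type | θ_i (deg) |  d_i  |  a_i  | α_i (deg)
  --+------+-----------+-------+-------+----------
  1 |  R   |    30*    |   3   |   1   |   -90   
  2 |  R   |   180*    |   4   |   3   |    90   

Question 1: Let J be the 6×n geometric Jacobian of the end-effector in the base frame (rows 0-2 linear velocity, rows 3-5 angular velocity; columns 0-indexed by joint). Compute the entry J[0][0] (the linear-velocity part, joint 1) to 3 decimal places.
axis z_0 = ẑ; lever o_n−o_0 = (-3.7321,2.4641,3.0000)
cross product → J_v[:, 0] = (-2.4641,-3.7321,0.0000)
J_ω[:, 0] = z_0
entry J[0][0] = -2.4641

-2.464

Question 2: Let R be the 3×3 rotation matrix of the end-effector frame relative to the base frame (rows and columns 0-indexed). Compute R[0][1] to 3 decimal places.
End-effector y-axis (col 1 of R) = (-0.5000,0.8660,0.0000)
R[0][1] = -0.5000

-0.500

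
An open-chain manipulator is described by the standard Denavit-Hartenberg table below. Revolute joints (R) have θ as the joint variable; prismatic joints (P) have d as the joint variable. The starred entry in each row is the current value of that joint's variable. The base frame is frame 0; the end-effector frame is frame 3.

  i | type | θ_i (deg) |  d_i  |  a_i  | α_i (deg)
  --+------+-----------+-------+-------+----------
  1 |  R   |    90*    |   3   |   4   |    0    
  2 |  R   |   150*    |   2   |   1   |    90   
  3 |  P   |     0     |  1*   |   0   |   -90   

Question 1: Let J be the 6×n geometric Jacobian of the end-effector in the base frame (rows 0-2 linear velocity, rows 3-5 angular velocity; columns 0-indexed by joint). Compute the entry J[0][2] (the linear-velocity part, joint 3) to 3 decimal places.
prismatic axis z_2 = (-0.8660,0.5000,0.0000)
J_v[:, 2] = z_2; J_ω[:, 2] = (0,0,0)
entry J[0][2] = -0.8660

-0.866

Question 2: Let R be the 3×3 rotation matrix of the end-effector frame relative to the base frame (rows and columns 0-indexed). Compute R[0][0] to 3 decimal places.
End-effector x-axis (col 0 of R) = (-0.5000,-0.8660,0.0000)
R[0][0] = -0.5000

-0.500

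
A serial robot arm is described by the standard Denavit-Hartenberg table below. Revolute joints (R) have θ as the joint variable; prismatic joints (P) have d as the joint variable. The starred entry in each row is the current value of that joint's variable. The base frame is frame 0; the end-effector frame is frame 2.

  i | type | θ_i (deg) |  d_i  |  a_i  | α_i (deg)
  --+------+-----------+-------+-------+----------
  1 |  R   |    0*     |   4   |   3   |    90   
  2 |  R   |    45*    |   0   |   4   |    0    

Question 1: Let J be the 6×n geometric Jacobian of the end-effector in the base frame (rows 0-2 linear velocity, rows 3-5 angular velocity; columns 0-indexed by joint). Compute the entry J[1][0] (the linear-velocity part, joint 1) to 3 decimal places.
axis z_0 = ẑ; lever o_n−o_0 = (5.8284,0.0000,6.8284)
cross product → J_v[:, 0] = (-0.0000,5.8284,0.0000)
J_ω[:, 0] = z_0
entry J[1][0] = 5.8284

5.828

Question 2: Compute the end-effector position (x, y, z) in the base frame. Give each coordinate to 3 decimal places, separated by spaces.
after link 1: o_1 = (3.0000, 0.0000, 4.0000)
after link 2: o_2 = (5.8284, 0.0000, 6.8284)

5.828 0.000 6.828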